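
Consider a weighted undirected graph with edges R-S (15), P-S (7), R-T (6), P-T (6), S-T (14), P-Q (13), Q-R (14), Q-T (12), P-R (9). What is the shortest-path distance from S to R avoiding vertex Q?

A few of the S→R routes:
S→R: 15
S→T→R: 14 + 6 = 20
S→P→R: 7 + 9 = 16
S→P→T→R: 7 + 6 + 6 = 19
Best route has total 15.

15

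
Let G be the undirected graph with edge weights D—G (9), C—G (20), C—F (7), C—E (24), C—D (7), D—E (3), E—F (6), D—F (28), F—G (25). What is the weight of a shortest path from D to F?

9

A few of the D→F routes:
D - C - F: 7 + 7 = 14
D - E - F: 3 + 6 = 9
D - F: 28
D - E - C - F: 3 + 24 + 7 = 34
Shortest: 9.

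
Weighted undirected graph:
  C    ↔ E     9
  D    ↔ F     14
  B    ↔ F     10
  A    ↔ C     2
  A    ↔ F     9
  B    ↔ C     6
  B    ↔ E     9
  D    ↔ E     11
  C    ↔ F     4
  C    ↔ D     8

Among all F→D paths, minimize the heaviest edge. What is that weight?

Checking several routes:
F→B→C→D: max(10, 6, 8) = 10
F→A→C→D: max(9, 2, 8) = 9
F→C→D: max(4, 8) = 8
Smallest bottleneck: 8.

8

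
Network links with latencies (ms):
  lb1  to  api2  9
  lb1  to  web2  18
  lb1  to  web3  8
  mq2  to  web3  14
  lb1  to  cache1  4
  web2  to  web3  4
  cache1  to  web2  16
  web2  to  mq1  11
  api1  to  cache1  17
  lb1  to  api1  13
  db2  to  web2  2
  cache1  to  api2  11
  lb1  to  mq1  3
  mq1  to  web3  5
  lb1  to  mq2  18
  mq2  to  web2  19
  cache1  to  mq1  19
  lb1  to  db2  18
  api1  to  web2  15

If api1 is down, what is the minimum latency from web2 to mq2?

18

Comparing a few candidate routes:
web2 → mq2: 19
web2 → web3 → lb1 → mq2: 4 + 8 + 18 = 30
web2 → web3 → mq1 → lb1 → mq2: 4 + 5 + 3 + 18 = 30
web2 → web3 → mq2: 4 + 14 = 18
The minimum is 18 ms.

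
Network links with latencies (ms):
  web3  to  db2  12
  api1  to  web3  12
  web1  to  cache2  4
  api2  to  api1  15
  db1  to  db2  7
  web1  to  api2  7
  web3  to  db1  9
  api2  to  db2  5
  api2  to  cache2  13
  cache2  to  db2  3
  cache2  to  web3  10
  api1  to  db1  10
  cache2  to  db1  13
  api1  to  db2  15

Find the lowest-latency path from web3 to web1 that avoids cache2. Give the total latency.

24

Some routes from web3 to web1 avoiding cache2:
web3 → api1 → db2 → api2 → web1: 12 + 15 + 5 + 7 = 39
web3 → db2 → api2 → web1: 12 + 5 + 7 = 24
web3 → api1 → api2 → web1: 12 + 15 + 7 = 34
web3 → db1 → db2 → api2 → web1: 9 + 7 + 5 + 7 = 28
Shortest: 24 ms.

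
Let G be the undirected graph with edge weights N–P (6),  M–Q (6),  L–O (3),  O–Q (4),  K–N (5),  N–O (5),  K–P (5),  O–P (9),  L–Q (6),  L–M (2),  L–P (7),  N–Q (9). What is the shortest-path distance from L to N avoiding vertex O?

Routes from L to N avoiding O:
L -> M -> Q -> N: 2 + 6 + 9 = 17
L -> P -> N: 7 + 6 = 13
L -> P -> K -> N: 7 + 5 + 5 = 17
L -> Q -> N: 6 + 9 = 15
Shortest: 13.

13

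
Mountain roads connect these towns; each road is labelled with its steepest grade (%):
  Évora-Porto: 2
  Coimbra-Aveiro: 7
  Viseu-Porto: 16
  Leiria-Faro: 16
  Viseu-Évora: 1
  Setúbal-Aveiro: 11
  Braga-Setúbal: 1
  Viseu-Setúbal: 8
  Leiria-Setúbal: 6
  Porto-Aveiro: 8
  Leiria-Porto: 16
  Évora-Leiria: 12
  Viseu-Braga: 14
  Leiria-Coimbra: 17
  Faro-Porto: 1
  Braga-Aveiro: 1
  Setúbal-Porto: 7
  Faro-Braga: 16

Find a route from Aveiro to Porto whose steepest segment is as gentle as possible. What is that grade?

A few of the Aveiro→Porto routes:
Aveiro-Braga-Setúbal-Viseu-Évora-Porto: max(1, 1, 8, 1, 2) = 8
Aveiro-Braga-Setúbal-Leiria-Évora-Porto: max(1, 1, 6, 12, 2) = 12
Aveiro-Braga-Setúbal-Porto: max(1, 1, 7) = 7
Aveiro-Setúbal-Porto: max(11, 7) = 11
Aveiro-Porto: max(8) = 8
Aveiro-Setúbal-Viseu-Évora-Porto: max(11, 8, 1, 2) = 11
The minimum achievable maximum is 7%.

7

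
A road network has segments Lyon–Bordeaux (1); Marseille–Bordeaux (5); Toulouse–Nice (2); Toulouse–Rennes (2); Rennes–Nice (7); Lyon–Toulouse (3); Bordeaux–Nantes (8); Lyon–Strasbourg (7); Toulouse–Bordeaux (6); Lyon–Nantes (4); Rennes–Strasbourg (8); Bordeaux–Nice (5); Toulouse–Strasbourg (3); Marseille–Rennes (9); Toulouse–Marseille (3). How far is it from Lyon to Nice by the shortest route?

5

A few of the Lyon→Nice routes:
Lyon → Strasbourg → Toulouse → Nice: 7 + 3 + 2 = 12
Lyon → Toulouse → Rennes → Nice: 3 + 2 + 7 = 12
Lyon → Toulouse → Nice: 3 + 2 = 5
Lyon → Bordeaux → Nice: 1 + 5 = 6
Lyon → Bordeaux → Marseille → Toulouse → Nice: 1 + 5 + 3 + 2 = 11
Lyon → Bordeaux → Toulouse → Nice: 1 + 6 + 2 = 9
Shortest: 5 km.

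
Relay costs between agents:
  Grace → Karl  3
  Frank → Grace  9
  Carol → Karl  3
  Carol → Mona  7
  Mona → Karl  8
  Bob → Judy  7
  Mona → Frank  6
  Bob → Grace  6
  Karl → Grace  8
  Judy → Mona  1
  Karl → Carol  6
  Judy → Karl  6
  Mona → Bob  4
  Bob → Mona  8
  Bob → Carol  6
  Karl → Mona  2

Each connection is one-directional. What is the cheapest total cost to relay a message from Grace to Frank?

Routes from Grace to Frank:
Grace - Karl - Carol - Mona - Frank: 3 + 6 + 7 + 6 = 22
Grace - Karl - Mona - Frank: 3 + 2 + 6 = 11
Shortest: 11.

11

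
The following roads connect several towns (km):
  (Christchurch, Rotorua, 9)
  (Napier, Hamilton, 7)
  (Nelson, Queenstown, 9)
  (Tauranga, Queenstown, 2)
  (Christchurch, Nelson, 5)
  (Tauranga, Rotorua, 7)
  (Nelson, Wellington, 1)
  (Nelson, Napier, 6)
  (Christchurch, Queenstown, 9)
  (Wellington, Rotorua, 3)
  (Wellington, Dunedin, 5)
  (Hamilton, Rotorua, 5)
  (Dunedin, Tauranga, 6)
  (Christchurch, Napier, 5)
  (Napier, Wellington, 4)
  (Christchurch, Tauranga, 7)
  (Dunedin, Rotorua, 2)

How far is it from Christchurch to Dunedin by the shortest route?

11

Some routes from Christchurch to Dunedin:
Christchurch-Nelson-Wellington-Dunedin: 5 + 1 + 5 = 11
Christchurch-Tauranga-Dunedin: 7 + 6 = 13
Christchurch-Rotorua-Dunedin: 9 + 2 = 11
Christchurch-Nelson-Wellington-Rotorua-Dunedin: 5 + 1 + 3 + 2 = 11
The minimum is 11 km.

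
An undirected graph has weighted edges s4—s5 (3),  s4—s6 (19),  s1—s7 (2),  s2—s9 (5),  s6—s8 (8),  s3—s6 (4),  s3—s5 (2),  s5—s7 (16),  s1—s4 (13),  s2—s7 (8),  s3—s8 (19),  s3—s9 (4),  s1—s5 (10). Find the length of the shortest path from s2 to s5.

11

Checking several routes:
s2 → s7 → s5: 8 + 16 = 24
s2 → s9 → s3 → s6 → s4 → s5: 5 + 4 + 4 + 19 + 3 = 35
s2 → s7 → s1 → s4 → s5: 8 + 2 + 13 + 3 = 26
s2 → s7 → s1 → s5: 8 + 2 + 10 = 20
s2 → s9 → s3 → s5: 5 + 4 + 2 = 11
Shortest: 11.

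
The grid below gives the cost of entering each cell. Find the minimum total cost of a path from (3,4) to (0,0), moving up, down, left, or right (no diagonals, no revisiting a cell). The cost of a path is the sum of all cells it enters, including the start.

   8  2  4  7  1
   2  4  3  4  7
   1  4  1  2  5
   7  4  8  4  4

One optimal route is (3,4) (3,3) (2,3) (2,2) (2,1) (2,0) (1,0) (0,0).
Its cost is 4 + 4 + 2 + 1 + 4 + 1 + 2 + 8 = 26.

26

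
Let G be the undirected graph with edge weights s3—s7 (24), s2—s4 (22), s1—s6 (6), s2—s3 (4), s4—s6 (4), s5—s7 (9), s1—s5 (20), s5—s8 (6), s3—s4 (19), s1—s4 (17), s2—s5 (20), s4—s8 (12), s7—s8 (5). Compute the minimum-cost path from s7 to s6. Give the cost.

21

Comparing a few candidate routes:
s7-s5-s8-s4-s6: 9 + 6 + 12 + 4 = 31
s7-s8-s4-s1-s6: 5 + 12 + 17 + 6 = 40
s7-s5-s1-s6: 9 + 20 + 6 = 35
s7-s8-s4-s6: 5 + 12 + 4 = 21
s7-s8-s5-s1-s6: 5 + 6 + 20 + 6 = 37
Best route has total 21.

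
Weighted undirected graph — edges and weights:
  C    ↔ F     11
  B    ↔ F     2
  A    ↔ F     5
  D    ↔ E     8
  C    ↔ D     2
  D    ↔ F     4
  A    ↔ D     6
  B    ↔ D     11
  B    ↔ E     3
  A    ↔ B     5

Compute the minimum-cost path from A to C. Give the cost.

Some routes from A to C:
A→F→D→C: 5 + 4 + 2 = 11
A→D→C: 6 + 2 = 8
A→F→C: 5 + 11 = 16
A→B→D→C: 5 + 11 + 2 = 18
A→B→F→D→C: 5 + 2 + 4 + 2 = 13
Shortest: 8.

8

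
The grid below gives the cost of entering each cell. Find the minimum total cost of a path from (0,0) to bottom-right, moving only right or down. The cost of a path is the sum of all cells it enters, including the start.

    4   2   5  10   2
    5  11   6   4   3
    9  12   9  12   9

Cheapest: (0,0)→(0,1)→(0,2)→(1,2)→(1,3)→(1,4)→(2,4)
  4 + 2 + 5 + 6 + 4 + 3 + 9 = 33
(Top row then right column would cost 35.)

33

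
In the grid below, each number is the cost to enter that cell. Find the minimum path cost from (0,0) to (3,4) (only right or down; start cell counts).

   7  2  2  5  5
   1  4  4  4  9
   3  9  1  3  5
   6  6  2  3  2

23

Cheapest: (0,0) -> (0,1) -> (0,2) -> (1,2) -> (2,2) -> (3,2) -> (3,3) -> (3,4)
  7 + 2 + 2 + 4 + 1 + 2 + 3 + 2 = 23
For comparison, the top-then-right route costs 37.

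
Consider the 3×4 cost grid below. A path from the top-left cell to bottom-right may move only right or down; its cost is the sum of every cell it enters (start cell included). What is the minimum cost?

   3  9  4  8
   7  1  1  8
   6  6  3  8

One optimal route is [0,0]→[1,0]→[1,1]→[1,2]→[2,2]→[2,3].
Its cost is 3 + 7 + 1 + 1 + 3 + 8 = 23.
For comparison, the top-then-right route costs 40.

23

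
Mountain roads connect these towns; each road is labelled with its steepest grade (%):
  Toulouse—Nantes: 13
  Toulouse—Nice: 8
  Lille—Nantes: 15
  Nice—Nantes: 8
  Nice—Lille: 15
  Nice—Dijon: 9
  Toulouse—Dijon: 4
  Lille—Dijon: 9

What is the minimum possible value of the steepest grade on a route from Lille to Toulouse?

A few of the Lille→Toulouse routes:
Lille → Nice → Dijon → Toulouse: max(15, 9, 4) = 15
Lille → Dijon → Nice → Toulouse: max(9, 9, 8) = 9
Lille → Dijon → Nice → Nantes → Toulouse: max(9, 9, 8, 13) = 13
Lille → Dijon → Toulouse: max(9, 4) = 9
Best route has worst link 9%.

9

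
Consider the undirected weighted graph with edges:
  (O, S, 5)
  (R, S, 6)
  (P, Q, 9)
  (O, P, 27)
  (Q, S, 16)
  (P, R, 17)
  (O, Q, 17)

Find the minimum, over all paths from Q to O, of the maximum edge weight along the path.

Routes from Q to O:
Q -> P -> R -> S -> O: max(9, 17, 6, 5) = 17
Q -> S -> R -> P -> O: max(16, 6, 17, 27) = 27
Q -> P -> O: max(9, 27) = 27
Q -> S -> O: max(16, 5) = 16
Q -> O: max(17) = 17
Smallest bottleneck: 16.

16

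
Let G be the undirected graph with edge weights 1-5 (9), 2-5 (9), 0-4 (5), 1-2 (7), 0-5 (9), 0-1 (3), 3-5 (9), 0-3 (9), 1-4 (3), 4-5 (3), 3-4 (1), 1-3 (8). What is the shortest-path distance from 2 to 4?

A few of the 2→4 routes:
2-5-4: 9 + 3 = 12
2-1-0-4: 7 + 3 + 5 = 15
2-1-4: 7 + 3 = 10
The minimum is 10.

10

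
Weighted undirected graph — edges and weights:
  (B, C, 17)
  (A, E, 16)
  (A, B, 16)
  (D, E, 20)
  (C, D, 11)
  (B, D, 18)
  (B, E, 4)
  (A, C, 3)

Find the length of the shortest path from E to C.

Some routes from E to C:
E-A-C: 16 + 3 = 19
E-B-C: 4 + 17 = 21
E-B-A-C: 4 + 16 + 3 = 23
The minimum is 19.

19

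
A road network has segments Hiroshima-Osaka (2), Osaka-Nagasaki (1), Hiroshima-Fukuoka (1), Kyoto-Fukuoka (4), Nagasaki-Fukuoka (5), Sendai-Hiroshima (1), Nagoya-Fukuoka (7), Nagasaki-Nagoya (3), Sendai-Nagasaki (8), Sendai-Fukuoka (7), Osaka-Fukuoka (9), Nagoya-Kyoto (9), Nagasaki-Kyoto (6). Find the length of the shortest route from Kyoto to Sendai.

Comparing a few candidate routes:
Kyoto → Fukuoka → Hiroshima → Sendai: 4 + 1 + 1 = 6
Kyoto → Fukuoka → Nagasaki → Osaka → Hiroshima → Sendai: 4 + 5 + 1 + 2 + 1 = 13
Kyoto → Nagasaki → Osaka → Hiroshima → Sendai: 6 + 1 + 2 + 1 = 10
Kyoto → Nagasaki → Fukuoka → Hiroshima → Sendai: 6 + 5 + 1 + 1 = 13
Kyoto → Fukuoka → Sendai: 4 + 7 = 11
The minimum is 6 km.

6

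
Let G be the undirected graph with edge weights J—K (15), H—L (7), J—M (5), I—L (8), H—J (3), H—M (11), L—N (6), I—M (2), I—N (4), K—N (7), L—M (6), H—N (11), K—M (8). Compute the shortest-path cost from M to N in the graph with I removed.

12

A few of the M→N routes:
M-H-N: 11 + 11 = 22
M-J-H-N: 5 + 3 + 11 = 19
M-K-N: 8 + 7 = 15
M-J-H-L-N: 5 + 3 + 7 + 6 = 21
M-L-H-N: 6 + 7 + 11 = 24
M-L-N: 6 + 6 = 12
Shortest: 12.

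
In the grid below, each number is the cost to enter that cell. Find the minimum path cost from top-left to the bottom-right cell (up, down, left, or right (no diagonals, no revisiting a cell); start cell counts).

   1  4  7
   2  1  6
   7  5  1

Path r0c0 → r1c0 → r1c1 → r2c1 → r2c2: 1 + 2 + 1 + 5 + 1 = 10.

10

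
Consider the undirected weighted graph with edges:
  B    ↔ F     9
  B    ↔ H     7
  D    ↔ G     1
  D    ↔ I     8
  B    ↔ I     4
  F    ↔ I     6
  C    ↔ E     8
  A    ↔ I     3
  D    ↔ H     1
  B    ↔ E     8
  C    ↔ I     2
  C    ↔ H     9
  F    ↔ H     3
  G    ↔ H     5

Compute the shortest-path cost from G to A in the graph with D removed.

17

Comparing a few candidate routes:
G -> H -> F -> I -> A: 5 + 3 + 6 + 3 = 17
G -> H -> C -> I -> A: 5 + 9 + 2 + 3 = 19
G -> H -> F -> B -> I -> A: 5 + 3 + 9 + 4 + 3 = 24
G -> H -> B -> F -> I -> A: 5 + 7 + 9 + 6 + 3 = 30
G -> H -> B -> I -> A: 5 + 7 + 4 + 3 = 19
G -> H -> B -> E -> C -> I -> A: 5 + 7 + 8 + 8 + 2 + 3 = 33
Best route has total 17.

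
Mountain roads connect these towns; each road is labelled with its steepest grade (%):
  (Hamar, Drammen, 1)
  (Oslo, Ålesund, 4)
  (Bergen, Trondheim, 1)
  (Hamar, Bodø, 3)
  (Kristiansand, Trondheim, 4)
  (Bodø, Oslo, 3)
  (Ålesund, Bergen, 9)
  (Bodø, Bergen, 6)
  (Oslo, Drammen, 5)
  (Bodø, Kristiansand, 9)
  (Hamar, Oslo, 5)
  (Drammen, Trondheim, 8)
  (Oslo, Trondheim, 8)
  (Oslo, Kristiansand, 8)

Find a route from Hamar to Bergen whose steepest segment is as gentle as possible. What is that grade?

Checking several routes:
Hamar → Oslo → Kristiansand → Trondheim → Bergen: max(5, 8, 4, 1) = 8
Hamar → Drammen → Oslo → Bodø → Bergen: max(1, 5, 3, 6) = 6
Hamar → Oslo → Drammen → Trondheim → Bergen: max(5, 5, 8, 1) = 8
Hamar → Oslo → Bodø → Bergen: max(5, 3, 6) = 6
Hamar → Oslo → Trondheim → Bergen: max(5, 8, 1) = 8
Hamar → Bodø → Bergen: max(3, 6) = 6
The minimum achievable maximum is 6%.

6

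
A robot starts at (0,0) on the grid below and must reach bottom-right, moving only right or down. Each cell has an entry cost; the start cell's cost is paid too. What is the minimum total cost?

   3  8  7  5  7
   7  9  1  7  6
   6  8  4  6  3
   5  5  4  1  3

Take (0,0) -> (0,1) -> (0,2) -> (1,2) -> (2,2) -> (3,2) -> (3,3) -> (3,4) for a total of 3 + 8 + 7 + 1 + 4 + 4 + 1 + 3 = 31.
For comparison, the top-then-right route costs 42.

31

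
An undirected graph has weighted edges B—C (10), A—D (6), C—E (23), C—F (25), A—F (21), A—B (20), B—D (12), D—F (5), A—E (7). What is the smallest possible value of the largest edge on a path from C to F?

12

Comparing a few candidate routes:
C → B → D → A → F: max(10, 12, 6, 21) = 21
C → B → D → F: max(10, 12, 5) = 12
C → B → A → D → F: max(10, 20, 6, 5) = 20
C → B → A → F: max(10, 20, 21) = 21
Smallest bottleneck: 12.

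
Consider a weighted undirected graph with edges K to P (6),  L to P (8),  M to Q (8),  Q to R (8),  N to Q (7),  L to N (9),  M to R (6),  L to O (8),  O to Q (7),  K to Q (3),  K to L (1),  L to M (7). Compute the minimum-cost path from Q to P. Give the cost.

Comparing a few candidate routes:
Q→O→L→K→P: 7 + 8 + 1 + 6 = 22
Q→K→P: 3 + 6 = 9
Q→N→L→K→P: 7 + 9 + 1 + 6 = 23
Q→K→L→P: 3 + 1 + 8 = 12
Q→M→L→K→P: 8 + 7 + 1 + 6 = 22
Q→M→L→P: 8 + 7 + 8 = 23
Shortest: 9.

9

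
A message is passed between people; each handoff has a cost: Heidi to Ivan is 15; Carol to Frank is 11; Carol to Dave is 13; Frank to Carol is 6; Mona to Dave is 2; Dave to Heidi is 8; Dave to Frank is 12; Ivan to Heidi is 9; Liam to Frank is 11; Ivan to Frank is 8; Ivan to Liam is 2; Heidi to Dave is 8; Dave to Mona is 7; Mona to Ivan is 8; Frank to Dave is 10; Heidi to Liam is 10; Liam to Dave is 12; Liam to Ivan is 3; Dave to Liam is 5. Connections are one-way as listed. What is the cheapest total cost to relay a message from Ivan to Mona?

21

Comparing a few candidate routes:
Ivan-Frank-Dave-Mona: 8 + 10 + 7 = 25
Ivan-Liam-Dave-Mona: 2 + 12 + 7 = 21
Ivan-Heidi-Dave-Mona: 9 + 8 + 7 = 24
Shortest: 21.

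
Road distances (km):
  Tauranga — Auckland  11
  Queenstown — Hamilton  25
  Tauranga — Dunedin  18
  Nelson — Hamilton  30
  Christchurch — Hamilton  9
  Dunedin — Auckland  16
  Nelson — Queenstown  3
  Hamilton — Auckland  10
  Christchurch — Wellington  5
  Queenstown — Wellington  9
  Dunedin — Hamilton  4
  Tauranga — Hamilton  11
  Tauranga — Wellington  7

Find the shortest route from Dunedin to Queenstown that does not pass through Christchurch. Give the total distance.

A few of the Dunedin→Queenstown routes:
Dunedin→Auckland→Tauranga→Wellington→Queenstown: 16 + 11 + 7 + 9 = 43
Dunedin→Hamilton→Tauranga→Wellington→Queenstown: 4 + 11 + 7 + 9 = 31
Dunedin→Tauranga→Wellington→Queenstown: 18 + 7 + 9 = 34
Dunedin→Hamilton→Queenstown: 4 + 25 = 29
Dunedin→Hamilton→Auckland→Tauranga→Wellington→Queenstown: 4 + 10 + 11 + 7 + 9 = 41
Dunedin→Hamilton→Nelson→Queenstown: 4 + 30 + 3 = 37
Best route has total 29 km.

29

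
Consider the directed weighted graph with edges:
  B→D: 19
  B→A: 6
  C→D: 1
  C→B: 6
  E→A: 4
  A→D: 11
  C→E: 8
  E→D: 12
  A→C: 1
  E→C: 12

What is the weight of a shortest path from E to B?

11

Candidate routes:
E→A→C→B: 4 + 1 + 6 = 11
E→C→B: 12 + 6 = 18
Best route has total 11.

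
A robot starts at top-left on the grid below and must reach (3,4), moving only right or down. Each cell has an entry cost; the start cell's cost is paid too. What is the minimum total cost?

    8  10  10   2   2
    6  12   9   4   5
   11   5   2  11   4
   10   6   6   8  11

Best path: r0c0 -> r0c1 -> r0c2 -> r0c3 -> r0c4 -> r1c4 -> r2c4 -> r3c4
Cost: 8 + 10 + 10 + 2 + 2 + 5 + 4 + 11 = 52

52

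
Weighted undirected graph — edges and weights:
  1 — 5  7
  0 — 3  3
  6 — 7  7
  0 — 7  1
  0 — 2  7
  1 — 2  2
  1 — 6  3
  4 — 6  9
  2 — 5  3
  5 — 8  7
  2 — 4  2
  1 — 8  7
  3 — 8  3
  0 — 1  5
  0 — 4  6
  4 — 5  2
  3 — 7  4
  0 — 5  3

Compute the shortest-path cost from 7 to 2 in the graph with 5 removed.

8

Some routes from 7 to 2 avoiding 5:
7 → 0 → 4 → 2: 1 + 6 + 2 = 9
7 → 0 → 1 → 2: 1 + 5 + 2 = 8
7 → 0 → 2: 1 + 7 = 8
7 → 3 → 0 → 2: 4 + 3 + 7 = 14
7 → 3 → 0 → 1 → 2: 4 + 3 + 5 + 2 = 14
7 → 6 → 1 → 2: 7 + 3 + 2 = 12
Best route has total 8.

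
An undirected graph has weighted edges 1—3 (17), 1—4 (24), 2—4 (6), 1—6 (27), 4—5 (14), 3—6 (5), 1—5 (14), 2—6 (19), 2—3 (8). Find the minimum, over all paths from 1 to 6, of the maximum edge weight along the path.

Some routes from 1 to 6:
1→3→2→6: max(17, 8, 19) = 19
1→5→4→2→3→6: max(14, 14, 6, 8, 5) = 14
1→3→6: max(17, 5) = 17
1→5→4→2→6: max(14, 14, 6, 19) = 19
The minimum achievable maximum is 14.

14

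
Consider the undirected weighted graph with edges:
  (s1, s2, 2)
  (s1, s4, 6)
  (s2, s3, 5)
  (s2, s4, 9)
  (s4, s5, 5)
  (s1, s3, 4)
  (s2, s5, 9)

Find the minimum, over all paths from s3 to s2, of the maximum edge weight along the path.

Routes from s3 to s2:
s3 -> s1 -> s4 -> s5 -> s2: max(4, 6, 5, 9) = 9
s3 -> s1 -> s2: max(4, 2) = 4
s3 -> s2: max(5) = 5
s3 -> s1 -> s4 -> s2: max(4, 6, 9) = 9
Smallest bottleneck: 4.

4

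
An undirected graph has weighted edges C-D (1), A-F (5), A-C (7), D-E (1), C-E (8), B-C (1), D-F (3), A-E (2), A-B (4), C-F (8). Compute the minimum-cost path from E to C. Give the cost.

2

A few of the E→C routes:
E - A - B - C: 2 + 4 + 1 = 7
E - D - C: 1 + 1 = 2
E - D - F - C: 1 + 3 + 8 = 12
E - A - F - D - C: 2 + 5 + 3 + 1 = 11
E - A - C: 2 + 7 = 9
E - C: 8
Shortest: 2.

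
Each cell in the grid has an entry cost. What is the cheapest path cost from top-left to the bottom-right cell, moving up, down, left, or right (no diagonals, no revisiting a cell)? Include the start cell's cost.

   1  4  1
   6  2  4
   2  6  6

Path [0,0]→[0,1]→[0,2]→[1,2]→[2,2]: 1 + 4 + 1 + 4 + 6 = 16.

16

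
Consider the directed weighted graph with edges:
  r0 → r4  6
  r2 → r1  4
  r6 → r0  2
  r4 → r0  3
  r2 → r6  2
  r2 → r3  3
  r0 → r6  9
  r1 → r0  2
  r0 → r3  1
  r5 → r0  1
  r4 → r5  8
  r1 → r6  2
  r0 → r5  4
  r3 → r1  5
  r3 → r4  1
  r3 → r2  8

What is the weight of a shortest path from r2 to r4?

Checking several routes:
r2 → r1 → r6 → r0 → r3 → r4: 4 + 2 + 2 + 1 + 1 = 10
r2 → r6 → r0 → r3 → r4: 2 + 2 + 1 + 1 = 6
r2 → r3 → r4: 3 + 1 = 4
r2 → r1 → r0 → r3 → r4: 4 + 2 + 1 + 1 = 8
r2 → r6 → r0 → r4: 2 + 2 + 6 = 10
The minimum is 4.

4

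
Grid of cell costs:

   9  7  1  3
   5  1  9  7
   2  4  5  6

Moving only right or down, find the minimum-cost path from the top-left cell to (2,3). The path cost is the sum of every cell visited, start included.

30

One optimal route is (0,0)→(1,0)→(1,1)→(2,1)→(2,2)→(2,3).
Its cost is 9 + 5 + 1 + 4 + 5 + 6 = 30.
For comparison, the top-then-right route costs 33.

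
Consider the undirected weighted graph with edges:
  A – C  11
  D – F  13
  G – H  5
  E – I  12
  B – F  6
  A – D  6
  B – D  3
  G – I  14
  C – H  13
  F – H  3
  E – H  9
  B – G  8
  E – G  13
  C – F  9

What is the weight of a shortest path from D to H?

A few of the D→H routes:
D→B→F→H: 3 + 6 + 3 = 12
D→B→G→H: 3 + 8 + 5 = 16
D→F→H: 13 + 3 = 16
D→A→C→F→H: 6 + 11 + 9 + 3 = 29
D→A→C→H: 6 + 11 + 13 = 30
The minimum is 12.

12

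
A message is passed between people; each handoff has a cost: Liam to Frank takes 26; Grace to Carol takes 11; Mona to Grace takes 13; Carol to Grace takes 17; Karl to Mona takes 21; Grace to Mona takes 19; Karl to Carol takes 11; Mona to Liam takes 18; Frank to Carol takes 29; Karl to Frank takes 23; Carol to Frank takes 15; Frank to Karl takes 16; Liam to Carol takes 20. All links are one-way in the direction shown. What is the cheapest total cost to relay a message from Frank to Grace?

Comparing a few candidate routes:
Frank → Karl → Carol → Grace: 16 + 11 + 17 = 44
Frank → Carol → Grace: 29 + 17 = 46
Frank → Karl → Mona → Grace: 16 + 21 + 13 = 50
The minimum is 44.

44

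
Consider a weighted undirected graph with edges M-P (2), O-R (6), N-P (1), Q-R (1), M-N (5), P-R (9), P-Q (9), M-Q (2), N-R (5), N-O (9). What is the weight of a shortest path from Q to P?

4

A few of the Q→P routes:
Q -> M -> N -> P: 2 + 5 + 1 = 8
Q -> R -> P: 1 + 9 = 10
Q -> R -> N -> P: 1 + 5 + 1 = 7
Q -> P: 9
Q -> M -> P: 2 + 2 = 4
Q -> R -> N -> M -> P: 1 + 5 + 5 + 2 = 13
The minimum is 4.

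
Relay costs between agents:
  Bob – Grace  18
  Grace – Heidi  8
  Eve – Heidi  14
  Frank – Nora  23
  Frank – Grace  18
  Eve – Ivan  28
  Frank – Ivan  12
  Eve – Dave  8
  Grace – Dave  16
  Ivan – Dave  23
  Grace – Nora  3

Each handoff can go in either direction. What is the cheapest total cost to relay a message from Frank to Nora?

Checking several routes:
Frank -> Ivan -> Dave -> Grace -> Nora: 12 + 23 + 16 + 3 = 54
Frank -> Grace -> Nora: 18 + 3 = 21
Frank -> Nora: 23
The minimum is 21.

21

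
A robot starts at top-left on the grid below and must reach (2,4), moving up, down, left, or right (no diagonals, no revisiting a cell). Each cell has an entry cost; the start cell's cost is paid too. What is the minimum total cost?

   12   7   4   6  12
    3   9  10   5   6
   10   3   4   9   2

42

One optimal route is (0,0) (0,1) (0,2) (0,3) (1,3) (1,4) (2,4).
Its cost is 12 + 7 + 4 + 6 + 5 + 6 + 2 = 42.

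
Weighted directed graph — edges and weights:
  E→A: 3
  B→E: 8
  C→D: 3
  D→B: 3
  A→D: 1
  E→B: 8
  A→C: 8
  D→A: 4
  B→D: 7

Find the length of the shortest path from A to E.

Routes from A to E:
A-D-B-E: 1 + 3 + 8 = 12
A-C-D-B-E: 8 + 3 + 3 + 8 = 22
The minimum is 12.

12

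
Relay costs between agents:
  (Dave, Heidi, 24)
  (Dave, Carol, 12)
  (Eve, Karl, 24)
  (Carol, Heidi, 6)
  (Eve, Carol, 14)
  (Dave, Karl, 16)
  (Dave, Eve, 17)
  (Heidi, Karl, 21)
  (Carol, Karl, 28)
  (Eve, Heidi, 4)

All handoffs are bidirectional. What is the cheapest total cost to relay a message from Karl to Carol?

27

Checking several routes:
Karl→Dave→Carol: 16 + 12 = 28
Karl→Carol: 28
Karl→Heidi→Eve→Carol: 21 + 4 + 14 = 39
Karl→Eve→Heidi→Carol: 24 + 4 + 6 = 34
Karl→Eve→Carol: 24 + 14 = 38
Karl→Heidi→Carol: 21 + 6 = 27
Shortest: 27.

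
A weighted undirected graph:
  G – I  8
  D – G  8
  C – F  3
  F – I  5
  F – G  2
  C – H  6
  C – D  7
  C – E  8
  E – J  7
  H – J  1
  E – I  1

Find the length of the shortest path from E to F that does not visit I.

Routes from E to F avoiding I:
E-C-F: 8 + 3 = 11
E-J-H-C-D-G-F: 7 + 1 + 6 + 7 + 8 + 2 = 31
E-J-H-C-F: 7 + 1 + 6 + 3 = 17
E-C-D-G-F: 8 + 7 + 8 + 2 = 25
Shortest: 11.

11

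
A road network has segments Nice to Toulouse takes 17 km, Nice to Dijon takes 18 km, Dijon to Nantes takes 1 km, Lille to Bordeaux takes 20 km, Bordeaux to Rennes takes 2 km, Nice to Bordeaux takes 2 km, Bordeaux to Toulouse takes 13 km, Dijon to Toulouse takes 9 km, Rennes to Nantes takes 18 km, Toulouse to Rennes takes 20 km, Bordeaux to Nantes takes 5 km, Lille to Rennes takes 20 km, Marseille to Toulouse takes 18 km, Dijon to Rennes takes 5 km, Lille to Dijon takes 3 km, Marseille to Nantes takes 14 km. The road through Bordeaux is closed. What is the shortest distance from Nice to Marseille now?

33

Comparing a few candidate routes:
Nice -> Dijon -> Toulouse -> Marseille: 18 + 9 + 18 = 45
Nice -> Toulouse -> Dijon -> Nantes -> Marseille: 17 + 9 + 1 + 14 = 41
Nice -> Dijon -> Rennes -> Nantes -> Marseille: 18 + 5 + 18 + 14 = 55
Nice -> Dijon -> Nantes -> Marseille: 18 + 1 + 14 = 33
Nice -> Toulouse -> Marseille: 17 + 18 = 35
Best route has total 33 km.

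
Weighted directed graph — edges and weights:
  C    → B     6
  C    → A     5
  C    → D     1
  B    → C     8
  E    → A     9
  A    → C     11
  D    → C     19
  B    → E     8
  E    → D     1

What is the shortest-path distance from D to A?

Candidate routes:
D→C→B→E→A: 19 + 6 + 8 + 9 = 42
D→C→A: 19 + 5 = 24
Shortest: 24.

24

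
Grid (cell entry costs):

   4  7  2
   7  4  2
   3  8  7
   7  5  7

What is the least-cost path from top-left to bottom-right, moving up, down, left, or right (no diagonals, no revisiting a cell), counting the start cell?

29

Cheapest: [0,0] [0,1] [0,2] [1,2] [2,2] [3,2]
  4 + 7 + 2 + 2 + 7 + 7 = 29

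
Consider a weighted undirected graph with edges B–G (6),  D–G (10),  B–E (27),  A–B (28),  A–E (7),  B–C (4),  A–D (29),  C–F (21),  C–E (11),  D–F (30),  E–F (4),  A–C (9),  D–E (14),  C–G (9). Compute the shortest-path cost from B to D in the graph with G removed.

29

Checking several routes:
B → C → A → E → D: 4 + 9 + 7 + 14 = 34
B → E → D: 27 + 14 = 41
B → C → A → D: 4 + 9 + 29 = 42
B → C → E → D: 4 + 11 + 14 = 29
Best route has total 29.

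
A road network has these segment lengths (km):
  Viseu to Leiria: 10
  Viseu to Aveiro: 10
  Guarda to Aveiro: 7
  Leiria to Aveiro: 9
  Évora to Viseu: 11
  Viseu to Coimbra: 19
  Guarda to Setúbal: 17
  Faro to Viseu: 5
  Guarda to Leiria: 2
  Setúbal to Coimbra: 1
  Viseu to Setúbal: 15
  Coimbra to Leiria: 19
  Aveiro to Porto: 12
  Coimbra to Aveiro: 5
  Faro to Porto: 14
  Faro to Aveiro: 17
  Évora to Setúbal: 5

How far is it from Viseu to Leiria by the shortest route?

A few of the Viseu→Leiria routes:
Viseu - Leiria: 10
Viseu - Aveiro - Guarda - Leiria: 10 + 7 + 2 = 19
Viseu - Aveiro - Leiria: 10 + 9 = 19
Shortest: 10 km.

10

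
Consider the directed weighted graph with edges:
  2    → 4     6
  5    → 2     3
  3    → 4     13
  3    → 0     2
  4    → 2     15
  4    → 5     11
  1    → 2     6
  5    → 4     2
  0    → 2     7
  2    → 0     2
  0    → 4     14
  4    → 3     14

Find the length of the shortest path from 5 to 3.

Candidate routes:
5 → 2 → 4 → 3: 3 + 6 + 14 = 23
5 → 4 → 3: 2 + 14 = 16
5 → 2 → 0 → 4 → 3: 3 + 2 + 14 + 14 = 33
The minimum is 16.

16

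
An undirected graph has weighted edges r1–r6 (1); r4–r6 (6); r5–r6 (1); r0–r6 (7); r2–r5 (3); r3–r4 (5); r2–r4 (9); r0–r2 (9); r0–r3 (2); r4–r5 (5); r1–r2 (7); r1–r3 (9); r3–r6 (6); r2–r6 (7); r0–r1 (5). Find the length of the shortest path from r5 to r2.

3

Some routes from r5 to r2:
r5→r6→r1→r2: 1 + 1 + 7 = 9
r5→r6→r2: 1 + 7 = 8
r5→r2: 3
Shortest: 3.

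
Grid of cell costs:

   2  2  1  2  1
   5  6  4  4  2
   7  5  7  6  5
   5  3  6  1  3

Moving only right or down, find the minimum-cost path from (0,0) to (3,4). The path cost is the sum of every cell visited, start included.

Best path: [0,0] → [0,1] → [0,2] → [0,3] → [0,4] → [1,4] → [2,4] → [3,4]
Cost: 2 + 2 + 1 + 2 + 1 + 2 + 5 + 3 = 18

18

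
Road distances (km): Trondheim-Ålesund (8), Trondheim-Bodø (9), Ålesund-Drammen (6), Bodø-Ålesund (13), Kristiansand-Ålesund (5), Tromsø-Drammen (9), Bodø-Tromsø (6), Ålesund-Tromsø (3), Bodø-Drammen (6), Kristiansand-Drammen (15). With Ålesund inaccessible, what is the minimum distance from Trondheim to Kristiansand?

30

Candidate routes:
Trondheim → Bodø → Tromsø → Drammen → Kristiansand: 9 + 6 + 9 + 15 = 39
Trondheim → Bodø → Drammen → Kristiansand: 9 + 6 + 15 = 30
Shortest: 30 km.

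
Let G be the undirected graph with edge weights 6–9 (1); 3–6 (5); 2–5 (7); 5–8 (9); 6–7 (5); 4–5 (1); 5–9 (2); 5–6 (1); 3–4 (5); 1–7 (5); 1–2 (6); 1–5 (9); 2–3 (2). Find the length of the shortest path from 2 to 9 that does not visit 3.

9

Checking several routes:
2 → 1 → 7 → 6 → 5 → 9: 6 + 5 + 5 + 1 + 2 = 19
2 → 1 → 5 → 6 → 9: 6 + 9 + 1 + 1 = 17
2 → 5 → 9: 7 + 2 = 9
2 → 1 → 5 → 9: 6 + 9 + 2 = 17
2 → 5 → 6 → 9: 7 + 1 + 1 = 9
2 → 1 → 7 → 6 → 9: 6 + 5 + 5 + 1 = 17
Best route has total 9.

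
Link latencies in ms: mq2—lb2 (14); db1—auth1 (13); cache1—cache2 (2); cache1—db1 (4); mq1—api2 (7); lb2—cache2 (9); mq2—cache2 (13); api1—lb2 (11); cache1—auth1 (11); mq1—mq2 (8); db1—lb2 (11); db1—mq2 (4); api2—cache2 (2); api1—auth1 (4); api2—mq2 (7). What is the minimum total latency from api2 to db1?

Checking several routes:
api2-mq2-db1: 7 + 4 = 11
api2-cache2-mq2-db1: 2 + 13 + 4 = 19
api2-cache2-cache1-db1: 2 + 2 + 4 = 8
api2-mq1-mq2-db1: 7 + 8 + 4 = 19
api2-cache2-lb2-db1: 2 + 9 + 11 = 22
Best route has total 8 ms.

8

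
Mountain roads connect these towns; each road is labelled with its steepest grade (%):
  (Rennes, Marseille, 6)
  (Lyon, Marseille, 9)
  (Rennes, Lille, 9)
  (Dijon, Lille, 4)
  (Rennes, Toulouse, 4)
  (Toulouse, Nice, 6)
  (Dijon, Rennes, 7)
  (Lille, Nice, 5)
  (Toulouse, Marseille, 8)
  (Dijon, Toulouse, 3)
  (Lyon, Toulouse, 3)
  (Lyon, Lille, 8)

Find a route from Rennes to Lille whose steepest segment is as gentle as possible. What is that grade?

4

Comparing a few candidate routes:
Rennes→Toulouse→Nice→Lille: max(4, 6, 5) = 6
Rennes→Dijon→Toulouse→Nice→Lille: max(7, 3, 6, 5) = 7
Rennes→Toulouse→Dijon→Lille: max(4, 3, 4) = 4
The minimum achievable maximum is 4%.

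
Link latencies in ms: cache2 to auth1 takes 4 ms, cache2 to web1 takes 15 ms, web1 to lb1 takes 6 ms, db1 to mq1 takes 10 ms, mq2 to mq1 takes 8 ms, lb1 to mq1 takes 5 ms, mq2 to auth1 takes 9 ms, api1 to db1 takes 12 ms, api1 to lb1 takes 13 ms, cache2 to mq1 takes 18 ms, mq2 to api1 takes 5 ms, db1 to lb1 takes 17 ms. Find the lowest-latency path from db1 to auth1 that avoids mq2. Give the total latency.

Checking several routes:
db1→lb1→mq1→cache2→auth1: 17 + 5 + 18 + 4 = 44
db1→mq1→cache2→auth1: 10 + 18 + 4 = 32
db1→lb1→web1→cache2→auth1: 17 + 6 + 15 + 4 = 42
db1→api1→lb1→web1→cache2→auth1: 12 + 13 + 6 + 15 + 4 = 50
db1→mq1→lb1→web1→cache2→auth1: 10 + 5 + 6 + 15 + 4 = 40
The minimum is 32 ms.

32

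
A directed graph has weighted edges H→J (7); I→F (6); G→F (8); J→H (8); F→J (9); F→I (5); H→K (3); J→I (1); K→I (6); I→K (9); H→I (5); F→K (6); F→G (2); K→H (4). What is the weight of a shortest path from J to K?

10

Paths from J to K:
J - I - F - K: 1 + 6 + 6 = 13
J - I - K: 1 + 9 = 10
J - H - I - F - K: 8 + 5 + 6 + 6 = 25
J - H - K: 8 + 3 = 11
J - H - I - K: 8 + 5 + 9 = 22
Best route has total 10.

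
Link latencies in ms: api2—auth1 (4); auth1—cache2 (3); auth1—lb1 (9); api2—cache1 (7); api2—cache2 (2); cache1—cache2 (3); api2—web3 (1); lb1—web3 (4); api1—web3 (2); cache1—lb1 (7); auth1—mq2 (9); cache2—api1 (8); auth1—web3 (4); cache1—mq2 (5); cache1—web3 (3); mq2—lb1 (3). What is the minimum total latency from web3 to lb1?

4

Comparing a few candidate routes:
web3 -> auth1 -> lb1: 4 + 9 = 13
web3 -> cache1 -> mq2 -> lb1: 3 + 5 + 3 = 11
web3 -> api2 -> cache2 -> cache1 -> lb1: 1 + 2 + 3 + 7 = 13
web3 -> lb1: 4
web3 -> cache1 -> lb1: 3 + 7 = 10
The minimum is 4 ms.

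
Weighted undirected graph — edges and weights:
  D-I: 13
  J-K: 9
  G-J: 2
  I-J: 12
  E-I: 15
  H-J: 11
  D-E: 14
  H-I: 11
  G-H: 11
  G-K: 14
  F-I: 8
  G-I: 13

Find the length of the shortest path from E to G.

28

Some routes from E to G:
E→I→G: 15 + 13 = 28
E→I→H→J→G: 15 + 11 + 11 + 2 = 39
E→I→H→G: 15 + 11 + 11 = 37
E→D→I→J→G: 14 + 13 + 12 + 2 = 41
E→I→J→G: 15 + 12 + 2 = 29
E→D→I→G: 14 + 13 + 13 = 40
Shortest: 28.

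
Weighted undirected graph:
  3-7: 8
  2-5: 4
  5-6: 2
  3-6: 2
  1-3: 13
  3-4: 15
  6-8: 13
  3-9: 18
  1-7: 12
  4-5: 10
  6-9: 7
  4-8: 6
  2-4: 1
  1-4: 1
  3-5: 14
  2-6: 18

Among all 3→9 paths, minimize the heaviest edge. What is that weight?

7

Comparing a few candidate routes:
3-7-1-4-2-5-6-9: max(8, 12, 1, 1, 4, 2, 7) = 12
3-6-9: max(2, 7) = 7
3-7-1-4-8-6-9: max(8, 12, 1, 6, 13, 7) = 13
3-7-1-4-5-6-9: max(8, 12, 1, 10, 2, 7) = 12
The minimum achievable maximum is 7.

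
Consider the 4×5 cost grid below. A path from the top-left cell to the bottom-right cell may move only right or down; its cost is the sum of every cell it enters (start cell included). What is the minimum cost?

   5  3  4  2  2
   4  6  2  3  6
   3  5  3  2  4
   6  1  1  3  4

25

Take (0,0)→(0,1)→(0,2)→(1,2)→(2,2)→(3,2)→(3,3)→(3,4) for a total of 5 + 3 + 4 + 2 + 3 + 1 + 3 + 4 = 25.
(Top row then right column would cost 30.)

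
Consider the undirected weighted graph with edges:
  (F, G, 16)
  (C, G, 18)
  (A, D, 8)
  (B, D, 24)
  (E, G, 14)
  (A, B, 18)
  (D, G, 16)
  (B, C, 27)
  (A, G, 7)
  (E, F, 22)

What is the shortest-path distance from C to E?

Comparing a few candidate routes:
C-G-F-E: 18 + 16 + 22 = 56
C-G-E: 18 + 14 = 32
C-B-A-G-E: 27 + 18 + 7 + 14 = 66
Shortest: 32.

32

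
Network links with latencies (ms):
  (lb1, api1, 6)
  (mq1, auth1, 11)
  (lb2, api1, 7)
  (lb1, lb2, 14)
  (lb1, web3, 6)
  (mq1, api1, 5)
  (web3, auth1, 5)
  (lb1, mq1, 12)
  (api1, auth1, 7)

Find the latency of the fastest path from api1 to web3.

12

A few of the api1→web3 routes:
api1 → lb2 → lb1 → web3: 7 + 14 + 6 = 27
api1 → auth1 → web3: 7 + 5 = 12
api1 → lb1 → web3: 6 + 6 = 12
api1 → mq1 → auth1 → web3: 5 + 11 + 5 = 21
api1 → lb1 → mq1 → auth1 → web3: 6 + 12 + 11 + 5 = 34
api1 → mq1 → lb1 → web3: 5 + 12 + 6 = 23
Shortest: 12 ms.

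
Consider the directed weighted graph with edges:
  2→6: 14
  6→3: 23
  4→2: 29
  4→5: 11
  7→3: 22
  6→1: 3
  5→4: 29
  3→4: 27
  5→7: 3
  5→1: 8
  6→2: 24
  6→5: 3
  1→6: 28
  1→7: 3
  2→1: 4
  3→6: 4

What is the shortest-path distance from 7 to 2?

50

Checking several routes:
7-3-6-2: 22 + 4 + 24 = 50
7-3-6-5-4-2: 22 + 4 + 3 + 29 + 29 = 87
7-3-4-2: 22 + 27 + 29 = 78
Shortest: 50.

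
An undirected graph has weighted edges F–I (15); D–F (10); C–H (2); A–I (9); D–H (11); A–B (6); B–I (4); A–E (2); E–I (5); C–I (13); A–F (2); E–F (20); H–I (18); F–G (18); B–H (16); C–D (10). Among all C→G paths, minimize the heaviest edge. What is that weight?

18

Checking several routes:
C→D→H→I→F→G: max(10, 11, 18, 15, 18) = 18
C→D→H→I→B→A→F→G: max(10, 11, 18, 4, 6, 2, 18) = 18
C→D→F→G: max(10, 10, 18) = 18
Best route has worst link 18.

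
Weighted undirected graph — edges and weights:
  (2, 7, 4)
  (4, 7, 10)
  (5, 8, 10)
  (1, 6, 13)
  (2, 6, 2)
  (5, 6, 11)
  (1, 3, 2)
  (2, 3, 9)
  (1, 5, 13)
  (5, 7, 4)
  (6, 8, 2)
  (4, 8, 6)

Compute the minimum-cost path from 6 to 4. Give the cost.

A few of the 6→4 routes:
6→2→7→5→8→4: 2 + 4 + 4 + 10 + 6 = 26
6→5→7→4: 11 + 4 + 10 = 25
6→8→4: 2 + 6 = 8
6→8→5→7→4: 2 + 10 + 4 + 10 = 26
6→2→7→4: 2 + 4 + 10 = 16
Shortest: 8.

8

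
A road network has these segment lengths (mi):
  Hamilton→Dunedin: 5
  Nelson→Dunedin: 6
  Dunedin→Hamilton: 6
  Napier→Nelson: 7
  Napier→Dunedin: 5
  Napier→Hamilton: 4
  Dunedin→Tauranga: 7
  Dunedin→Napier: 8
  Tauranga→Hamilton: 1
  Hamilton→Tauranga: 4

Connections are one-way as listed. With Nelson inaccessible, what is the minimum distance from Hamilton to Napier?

13

Candidate routes:
Hamilton -> Dunedin -> Napier: 5 + 8 = 13
Shortest: 13 mi.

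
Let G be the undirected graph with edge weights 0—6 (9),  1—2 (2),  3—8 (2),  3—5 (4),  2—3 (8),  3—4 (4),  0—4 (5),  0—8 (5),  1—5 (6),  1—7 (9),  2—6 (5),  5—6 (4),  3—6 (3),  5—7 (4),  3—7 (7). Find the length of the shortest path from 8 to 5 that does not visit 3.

Paths from 8 to 5 avoiding 3:
8→0→6→5: 5 + 9 + 4 = 18
8→0→6→2→1→7→5: 5 + 9 + 5 + 2 + 9 + 4 = 34
8→0→6→2→1→5: 5 + 9 + 5 + 2 + 6 = 27
Shortest: 18.

18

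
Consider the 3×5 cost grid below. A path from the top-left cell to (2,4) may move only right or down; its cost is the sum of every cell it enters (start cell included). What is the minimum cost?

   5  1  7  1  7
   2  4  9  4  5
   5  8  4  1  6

Best path: (0,0) → (0,1) → (0,2) → (0,3) → (1,3) → (2,3) → (2,4)
Cost: 5 + 1 + 7 + 1 + 4 + 1 + 6 = 25
For comparison, the top-then-right route costs 32.

25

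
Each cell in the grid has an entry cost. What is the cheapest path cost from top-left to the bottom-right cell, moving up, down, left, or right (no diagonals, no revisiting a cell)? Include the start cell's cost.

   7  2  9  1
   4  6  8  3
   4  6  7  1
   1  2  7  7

Take (0,0) (0,1) (0,2) (0,3) (1,3) (2,3) (3,3) for a total of 7 + 2 + 9 + 1 + 3 + 1 + 7 = 30.

30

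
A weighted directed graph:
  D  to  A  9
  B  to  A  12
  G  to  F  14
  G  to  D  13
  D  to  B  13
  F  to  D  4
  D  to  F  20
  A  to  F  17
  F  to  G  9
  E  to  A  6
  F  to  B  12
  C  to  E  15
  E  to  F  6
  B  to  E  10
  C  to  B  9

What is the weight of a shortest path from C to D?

25

Comparing a few candidate routes:
C→E→F→G→D: 15 + 6 + 9 + 13 = 43
C→E→F→D: 15 + 6 + 4 = 25
C→B→E→F→D: 9 + 10 + 6 + 4 = 29
C→B→A→F→D: 9 + 12 + 17 + 4 = 42
C→E→A→F→D: 15 + 6 + 17 + 4 = 42
Shortest: 25.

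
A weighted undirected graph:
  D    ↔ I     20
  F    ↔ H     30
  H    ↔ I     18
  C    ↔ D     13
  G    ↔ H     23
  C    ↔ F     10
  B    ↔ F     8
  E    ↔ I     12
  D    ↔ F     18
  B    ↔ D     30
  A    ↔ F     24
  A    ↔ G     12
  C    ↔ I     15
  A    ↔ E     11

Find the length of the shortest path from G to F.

Comparing a few candidate routes:
G - H - I - C - F: 23 + 18 + 15 + 10 = 66
G - A - E - I - C - F: 12 + 11 + 12 + 15 + 10 = 60
G - H - F: 23 + 30 = 53
G - A - F: 12 + 24 = 36
The minimum is 36.

36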